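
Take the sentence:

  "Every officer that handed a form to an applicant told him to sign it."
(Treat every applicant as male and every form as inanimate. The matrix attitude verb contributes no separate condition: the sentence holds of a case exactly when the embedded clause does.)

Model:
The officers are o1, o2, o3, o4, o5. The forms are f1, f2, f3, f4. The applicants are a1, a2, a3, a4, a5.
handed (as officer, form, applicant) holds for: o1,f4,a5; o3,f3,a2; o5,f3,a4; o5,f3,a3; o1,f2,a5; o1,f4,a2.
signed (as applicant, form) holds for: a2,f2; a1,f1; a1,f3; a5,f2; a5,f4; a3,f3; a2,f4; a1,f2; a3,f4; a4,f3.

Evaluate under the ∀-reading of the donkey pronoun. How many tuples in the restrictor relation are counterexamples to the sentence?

"him" takes "an applicant" as antecedent and "it" takes "a form"; both are donkey pronouns co-varying with the restrictor.
Strong reading: for every (o,f,a) with handed(o,f,a), signed(a,f).
Restrictor triples: (o1,f2,a5)→signed(a5,f2) ✓  (o1,f4,a2)→signed(a2,f4) ✓  (o1,f4,a5)→signed(a5,f4) ✓  (o3,f3,a2)→signed(a2,f3) ✗  (o5,f3,a3)→signed(a3,f3) ✓  (o5,f3,a4)→signed(a4,f3) ✓
Counterexamples (restrictor triples failing the scope): 1.

1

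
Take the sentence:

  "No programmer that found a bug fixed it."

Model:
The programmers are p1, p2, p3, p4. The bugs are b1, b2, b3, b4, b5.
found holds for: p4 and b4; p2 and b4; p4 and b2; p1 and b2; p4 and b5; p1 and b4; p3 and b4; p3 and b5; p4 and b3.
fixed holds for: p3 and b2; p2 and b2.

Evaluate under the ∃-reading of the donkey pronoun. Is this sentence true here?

"it" takes "a bug" as antecedent — a donkey pronoun bound across the clause boundary.
Truth condition: for no (p,b) with found(p,b) does fixed(p,b) hold.
Restrictor pairs — does the scope hold? (p1,b2):fails  (p1,b4):fails  (p2,b4):fails  (p3,b4):fails  (p3,b5):fails  (p4,b2):fails  (p4,b3):fails  (p4,b4):fails  (p4,b5):fails
Scope holds for no restrictor pair, so the sentence is true.

True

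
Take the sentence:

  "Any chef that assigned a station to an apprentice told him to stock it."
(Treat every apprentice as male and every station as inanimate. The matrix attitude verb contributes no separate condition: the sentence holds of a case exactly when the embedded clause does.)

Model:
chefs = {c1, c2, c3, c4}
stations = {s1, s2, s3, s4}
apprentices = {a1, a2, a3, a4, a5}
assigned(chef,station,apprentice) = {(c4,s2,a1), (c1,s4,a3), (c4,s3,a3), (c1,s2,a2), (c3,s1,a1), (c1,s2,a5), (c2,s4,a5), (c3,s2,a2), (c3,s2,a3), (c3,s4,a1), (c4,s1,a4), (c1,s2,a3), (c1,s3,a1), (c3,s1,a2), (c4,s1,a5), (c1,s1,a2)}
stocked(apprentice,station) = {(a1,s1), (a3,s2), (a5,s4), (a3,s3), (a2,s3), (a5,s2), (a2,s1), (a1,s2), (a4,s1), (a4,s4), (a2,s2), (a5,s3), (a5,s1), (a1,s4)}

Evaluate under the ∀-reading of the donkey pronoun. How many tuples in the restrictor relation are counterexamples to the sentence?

"him" takes "an apprentice" as antecedent and "it" takes "a station"; both are donkey pronouns co-varying with the restrictor.
Strong reading: for every (c,s,a) with assigned(c,s,a), stocked(a,s).
Restrictor triples: (c1,s1,a2)→stocked(a2,s1) ✓  (c1,s2,a2)→stocked(a2,s2) ✓  (c1,s2,a3)→stocked(a3,s2) ✓  (c1,s2,a5)→stocked(a5,s2) ✓  (c1,s3,a1)→stocked(a1,s3) ✗  (c1,s4,a3)→stocked(a3,s4) ✗  (c2,s4,a5)→stocked(a5,s4) ✓  (c3,s1,a1)→stocked(a1,s1) ✓  (c3,s1,a2)→stocked(a2,s1) ✓  (c3,s2,a2)→stocked(a2,s2) ✓  (c3,s2,a3)→stocked(a3,s2) ✓  (c3,s4,a1)→stocked(a1,s4) ✓  (c4,s1,a4)→stocked(a4,s1) ✓  (c4,s1,a5)→stocked(a5,s1) ✓  (c4,s2,a1)→stocked(a1,s2) ✓  (c4,s3,a3)→stocked(a3,s3) ✓
Counterexamples (restrictor triples failing the scope): 2.

2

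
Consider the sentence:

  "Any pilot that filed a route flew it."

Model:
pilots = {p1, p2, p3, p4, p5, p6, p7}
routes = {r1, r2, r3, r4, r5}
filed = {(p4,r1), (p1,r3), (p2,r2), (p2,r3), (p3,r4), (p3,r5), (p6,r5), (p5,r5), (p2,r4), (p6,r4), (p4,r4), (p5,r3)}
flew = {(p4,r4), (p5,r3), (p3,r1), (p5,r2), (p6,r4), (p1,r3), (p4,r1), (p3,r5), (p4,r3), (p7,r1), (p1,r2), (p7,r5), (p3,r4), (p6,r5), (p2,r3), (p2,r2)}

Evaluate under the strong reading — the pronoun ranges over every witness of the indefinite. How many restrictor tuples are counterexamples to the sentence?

"it" takes "a route" as antecedent — a donkey pronoun bound across the clause boundary.
Strong reading: for every (p,r) with filed(p,r), flew(p,r).
Restrictor pairs: (p1,r3) ✓  (p2,r2) ✓  (p2,r3) ✓  (p2,r4) ✗  (p3,r4) ✓  (p3,r5) ✓  (p4,r1) ✓  (p4,r4) ✓  (p5,r3) ✓  (p5,r5) ✗  (p6,r4) ✓  (p6,r5) ✓
Counterexamples (restrictor pairs failing the scope): 2.

2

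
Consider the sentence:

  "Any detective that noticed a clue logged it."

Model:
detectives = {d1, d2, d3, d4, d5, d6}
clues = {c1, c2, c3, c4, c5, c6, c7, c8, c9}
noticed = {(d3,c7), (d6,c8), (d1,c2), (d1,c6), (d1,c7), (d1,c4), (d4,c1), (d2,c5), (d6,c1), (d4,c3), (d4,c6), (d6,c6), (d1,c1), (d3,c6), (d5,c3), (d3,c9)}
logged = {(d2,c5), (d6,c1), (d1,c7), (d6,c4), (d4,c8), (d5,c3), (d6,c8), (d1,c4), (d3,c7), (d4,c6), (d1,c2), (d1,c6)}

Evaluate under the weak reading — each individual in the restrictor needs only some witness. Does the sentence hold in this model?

"it" takes "a clue" as antecedent — a donkey pronoun bound across the clause boundary.
Weak reading: every detective d with some noticed-clue has at least one noticed-clue c such that logged(d,c).
Per detective: d1:✓  d2:✓  d3:✓  d4:✓  d5:✓  d6:✓
Every detective in the restrictor has a witness.

True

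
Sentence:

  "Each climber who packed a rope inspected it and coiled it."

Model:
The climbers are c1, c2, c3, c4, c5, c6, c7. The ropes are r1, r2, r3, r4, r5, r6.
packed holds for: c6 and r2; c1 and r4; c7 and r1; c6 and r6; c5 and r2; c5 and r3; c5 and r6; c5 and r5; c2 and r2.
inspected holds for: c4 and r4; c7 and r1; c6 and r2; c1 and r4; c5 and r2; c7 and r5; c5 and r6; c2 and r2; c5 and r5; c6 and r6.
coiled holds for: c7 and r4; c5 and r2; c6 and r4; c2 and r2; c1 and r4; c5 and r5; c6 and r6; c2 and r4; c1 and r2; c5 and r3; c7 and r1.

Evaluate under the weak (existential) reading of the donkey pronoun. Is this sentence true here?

True

"it" takes "a rope" as antecedent — a donkey pronoun bound across the clause boundary.
Weak reading: every climber c with some packed-rope has at least one packed-rope r such that inspected(c,r) ∧ coiled(c,r).
Per climber: c1:✓  c2:✓  c5:✓  c6:✓  c7:✓
Every climber in the restrictor has a witness.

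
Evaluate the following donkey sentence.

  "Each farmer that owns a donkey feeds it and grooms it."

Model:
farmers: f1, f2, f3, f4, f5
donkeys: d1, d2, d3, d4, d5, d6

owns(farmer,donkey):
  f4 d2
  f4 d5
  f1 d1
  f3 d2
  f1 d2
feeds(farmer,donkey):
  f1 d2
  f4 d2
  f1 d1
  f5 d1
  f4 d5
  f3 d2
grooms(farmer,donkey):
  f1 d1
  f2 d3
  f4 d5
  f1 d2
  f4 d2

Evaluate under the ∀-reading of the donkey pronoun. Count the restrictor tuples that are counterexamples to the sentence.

"it" takes "a donkey" as antecedent — a donkey pronoun bound across the clause boundary.
Strong reading: for every (f,d) with owns(f,d), feeds(f,d) ∧ grooms(f,d).
Restrictor pairs: (f1,d1) ✓  (f1,d2) ✓  (f3,d2) ✗  (f4,d2) ✓  (f4,d5) ✓
Counterexamples (restrictor pairs failing the scope): 1.

1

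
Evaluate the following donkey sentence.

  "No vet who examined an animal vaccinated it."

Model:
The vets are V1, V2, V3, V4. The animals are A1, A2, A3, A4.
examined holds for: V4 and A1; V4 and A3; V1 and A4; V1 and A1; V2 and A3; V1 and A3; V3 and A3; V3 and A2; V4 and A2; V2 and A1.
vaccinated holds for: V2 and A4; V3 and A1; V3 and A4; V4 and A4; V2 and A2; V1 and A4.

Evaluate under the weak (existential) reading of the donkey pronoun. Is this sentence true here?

False

"it" takes "an animal" as antecedent — a donkey pronoun bound across the clause boundary.
Truth condition: for no (v,a) with examined(v,a) does vaccinated(v,a) hold.
Restrictor pairs — does the scope hold? (V1,A1):fails  (V1,A3):fails  (V1,A4):holds  (V2,A1):fails  (V2,A3):fails  (V3,A2):fails  (V3,A3):fails  (V4,A1):fails  (V4,A2):fails  (V4,A3):fails
Scope holds for 1 pair(s), so the sentence is false.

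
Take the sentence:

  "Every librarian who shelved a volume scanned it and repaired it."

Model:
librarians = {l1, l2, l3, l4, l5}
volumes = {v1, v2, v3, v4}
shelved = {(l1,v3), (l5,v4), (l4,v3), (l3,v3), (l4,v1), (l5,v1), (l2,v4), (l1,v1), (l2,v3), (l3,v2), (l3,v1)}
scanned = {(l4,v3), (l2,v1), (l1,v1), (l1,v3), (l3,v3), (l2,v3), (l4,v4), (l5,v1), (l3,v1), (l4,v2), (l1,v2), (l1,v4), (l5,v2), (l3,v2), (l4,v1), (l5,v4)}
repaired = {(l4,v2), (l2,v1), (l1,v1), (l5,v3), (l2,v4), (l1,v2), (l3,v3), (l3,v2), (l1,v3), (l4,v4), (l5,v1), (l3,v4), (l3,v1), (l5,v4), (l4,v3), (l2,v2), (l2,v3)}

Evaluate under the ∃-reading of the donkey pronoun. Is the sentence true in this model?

"it" takes "a volume" as antecedent — a donkey pronoun bound across the clause boundary.
Weak reading: every librarian l with some shelved-volume has at least one shelved-volume v such that scanned(l,v) ∧ repaired(l,v).
Per librarian: l1:✓  l2:✓  l3:✓  l4:✓  l5:✓
Every librarian in the restrictor has a witness.

True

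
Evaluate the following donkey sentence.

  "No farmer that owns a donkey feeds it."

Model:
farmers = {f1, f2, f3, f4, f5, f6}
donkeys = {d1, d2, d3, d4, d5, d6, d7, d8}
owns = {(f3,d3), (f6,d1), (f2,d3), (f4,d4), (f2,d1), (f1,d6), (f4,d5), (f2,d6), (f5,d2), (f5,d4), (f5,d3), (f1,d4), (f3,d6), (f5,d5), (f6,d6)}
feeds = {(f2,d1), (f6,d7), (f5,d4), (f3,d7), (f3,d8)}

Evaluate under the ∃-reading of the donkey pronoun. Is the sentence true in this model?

"it" takes "a donkey" as antecedent — a donkey pronoun bound across the clause boundary.
Truth condition: for no (f,d) with owns(f,d) does feeds(f,d) hold.
Restrictor pairs — does the scope hold? (f1,d4):fails  (f1,d6):fails  (f2,d1):holds  (f2,d3):fails  (f2,d6):fails  (f3,d3):fails  (f3,d6):fails  (f4,d4):fails  (f4,d5):fails  (f5,d2):fails  (f5,d3):fails  (f5,d4):holds  (f5,d5):fails  (f6,d1):fails  (f6,d6):fails
Scope holds for 2 pair(s), so the sentence is false.

False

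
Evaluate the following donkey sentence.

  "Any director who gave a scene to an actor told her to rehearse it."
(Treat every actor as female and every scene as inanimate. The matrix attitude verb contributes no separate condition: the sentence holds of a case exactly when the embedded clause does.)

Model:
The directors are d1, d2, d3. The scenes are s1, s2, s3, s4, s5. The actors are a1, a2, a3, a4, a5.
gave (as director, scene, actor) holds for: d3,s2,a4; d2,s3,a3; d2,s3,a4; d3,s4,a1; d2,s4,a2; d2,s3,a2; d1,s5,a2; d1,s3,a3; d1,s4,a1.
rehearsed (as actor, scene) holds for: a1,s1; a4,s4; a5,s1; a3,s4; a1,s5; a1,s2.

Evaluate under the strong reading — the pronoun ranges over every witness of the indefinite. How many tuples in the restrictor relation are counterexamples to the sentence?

"her" takes "an actor" as antecedent and "it" takes "a scene"; both are donkey pronouns co-varying with the restrictor.
Strong reading: for every (d,s,a) with gave(d,s,a), rehearsed(a,s).
Restrictor triples: (d1,s3,a3)→rehearsed(a3,s3) ✗  (d1,s4,a1)→rehearsed(a1,s4) ✗  (d1,s5,a2)→rehearsed(a2,s5) ✗  (d2,s3,a2)→rehearsed(a2,s3) ✗  (d2,s3,a3)→rehearsed(a3,s3) ✗  (d2,s3,a4)→rehearsed(a4,s3) ✗  (d2,s4,a2)→rehearsed(a2,s4) ✗  (d3,s2,a4)→rehearsed(a4,s2) ✗  (d3,s4,a1)→rehearsed(a1,s4) ✗
Counterexamples (restrictor triples failing the scope): 9.

9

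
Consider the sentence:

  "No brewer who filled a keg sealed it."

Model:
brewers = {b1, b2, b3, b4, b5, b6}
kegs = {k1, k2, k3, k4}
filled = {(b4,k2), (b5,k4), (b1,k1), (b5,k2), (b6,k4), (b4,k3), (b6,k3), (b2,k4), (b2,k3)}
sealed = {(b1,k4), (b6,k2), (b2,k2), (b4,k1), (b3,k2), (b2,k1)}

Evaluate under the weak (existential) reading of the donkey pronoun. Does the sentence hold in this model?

True

"it" takes "a keg" as antecedent — a donkey pronoun bound across the clause boundary.
Truth condition: for no (b,k) with filled(b,k) does sealed(b,k) hold.
Restrictor pairs — does the scope hold? (b1,k1):fails  (b2,k3):fails  (b2,k4):fails  (b4,k2):fails  (b4,k3):fails  (b5,k2):fails  (b5,k4):fails  (b6,k3):fails  (b6,k4):fails
Scope holds for no restrictor pair, so the sentence is true.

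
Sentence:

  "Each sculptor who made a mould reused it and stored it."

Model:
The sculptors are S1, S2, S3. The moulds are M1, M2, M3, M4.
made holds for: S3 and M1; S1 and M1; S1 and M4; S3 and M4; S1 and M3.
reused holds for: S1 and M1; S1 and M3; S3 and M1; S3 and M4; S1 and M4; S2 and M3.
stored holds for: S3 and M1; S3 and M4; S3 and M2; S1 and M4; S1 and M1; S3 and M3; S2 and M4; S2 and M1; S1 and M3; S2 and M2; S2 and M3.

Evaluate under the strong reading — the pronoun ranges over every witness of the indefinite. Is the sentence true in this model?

"it" takes "a mould" as antecedent — a donkey pronoun bound across the clause boundary.
Strong reading: for every (s,m) with made(s,m), reused(s,m) ∧ stored(s,m).
Restrictor pairs: (S1,M1) ✓  (S1,M3) ✓  (S1,M4) ✓  (S3,M1) ✓  (S3,M4) ✓
Every restrictor pair satisfies the scope.

True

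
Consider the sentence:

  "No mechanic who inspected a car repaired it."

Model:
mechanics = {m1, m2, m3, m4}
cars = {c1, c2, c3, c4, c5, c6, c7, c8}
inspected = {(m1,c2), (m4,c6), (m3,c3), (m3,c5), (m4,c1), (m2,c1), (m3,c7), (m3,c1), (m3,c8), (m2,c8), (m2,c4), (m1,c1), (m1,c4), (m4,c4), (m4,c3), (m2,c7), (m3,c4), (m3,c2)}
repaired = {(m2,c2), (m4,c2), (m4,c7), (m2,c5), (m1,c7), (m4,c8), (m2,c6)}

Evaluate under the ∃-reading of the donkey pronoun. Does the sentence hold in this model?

True

"it" takes "a car" as antecedent — a donkey pronoun bound across the clause boundary.
Truth condition: for no (m,c) with inspected(m,c) does repaired(m,c) hold.
Restrictor pairs — does the scope hold? (m1,c1):fails  (m1,c2):fails  (m1,c4):fails  (m2,c1):fails  (m2,c4):fails  (m2,c7):fails  (m2,c8):fails  (m3,c1):fails  (m3,c2):fails  (m3,c3):fails  (m3,c4):fails  (m3,c5):fails  (m3,c7):fails  (m3,c8):fails  (m4,c1):fails  (m4,c3):fails  (m4,c4):fails  (m4,c6):fails
Scope holds for no restrictor pair, so the sentence is true.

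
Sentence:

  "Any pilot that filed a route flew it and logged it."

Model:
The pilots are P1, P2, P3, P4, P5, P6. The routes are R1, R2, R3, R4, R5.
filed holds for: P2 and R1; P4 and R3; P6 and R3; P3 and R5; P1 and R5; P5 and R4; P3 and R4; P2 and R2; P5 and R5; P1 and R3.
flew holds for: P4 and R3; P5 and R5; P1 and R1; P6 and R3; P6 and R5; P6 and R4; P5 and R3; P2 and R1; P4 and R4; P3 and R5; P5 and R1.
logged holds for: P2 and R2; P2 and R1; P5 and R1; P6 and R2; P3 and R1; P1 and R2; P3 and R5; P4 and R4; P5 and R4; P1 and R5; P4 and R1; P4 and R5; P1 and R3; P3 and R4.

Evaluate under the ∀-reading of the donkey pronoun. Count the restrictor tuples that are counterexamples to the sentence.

8

"it" takes "a route" as antecedent — a donkey pronoun bound across the clause boundary.
Strong reading: for every (p,r) with filed(p,r), flew(p,r) ∧ logged(p,r).
Restrictor pairs: (P1,R3) ✗  (P1,R5) ✗  (P2,R1) ✓  (P2,R2) ✗  (P3,R4) ✗  (P3,R5) ✓  (P4,R3) ✗  (P5,R4) ✗  (P5,R5) ✗  (P6,R3) ✗
Counterexamples (restrictor pairs failing the scope): 8.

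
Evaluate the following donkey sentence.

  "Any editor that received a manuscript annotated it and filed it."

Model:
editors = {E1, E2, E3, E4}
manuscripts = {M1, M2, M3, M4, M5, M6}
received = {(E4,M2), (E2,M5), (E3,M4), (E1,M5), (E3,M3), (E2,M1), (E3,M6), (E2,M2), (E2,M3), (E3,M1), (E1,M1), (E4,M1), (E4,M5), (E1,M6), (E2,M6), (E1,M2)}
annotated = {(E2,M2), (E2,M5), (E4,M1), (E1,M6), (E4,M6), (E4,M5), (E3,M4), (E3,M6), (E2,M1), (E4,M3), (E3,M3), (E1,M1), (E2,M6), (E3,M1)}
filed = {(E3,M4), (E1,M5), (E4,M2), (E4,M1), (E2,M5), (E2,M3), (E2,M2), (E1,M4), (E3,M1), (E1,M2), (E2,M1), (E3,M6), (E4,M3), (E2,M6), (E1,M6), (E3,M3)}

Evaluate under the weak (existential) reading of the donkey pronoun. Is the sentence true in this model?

"it" takes "a manuscript" as antecedent — a donkey pronoun bound across the clause boundary.
Weak reading: every editor e with some received-manuscript has at least one received-manuscript m such that annotated(e,m) ∧ filed(e,m).
Per editor: E1:✓  E2:✓  E3:✓  E4:✓
Every editor in the restrictor has a witness.

True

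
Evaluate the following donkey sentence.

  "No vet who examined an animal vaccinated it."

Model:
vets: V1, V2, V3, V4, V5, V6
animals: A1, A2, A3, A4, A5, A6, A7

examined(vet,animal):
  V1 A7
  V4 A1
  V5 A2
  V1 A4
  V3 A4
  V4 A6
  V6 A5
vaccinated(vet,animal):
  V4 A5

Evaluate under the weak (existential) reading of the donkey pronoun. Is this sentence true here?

"it" takes "an animal" as antecedent — a donkey pronoun bound across the clause boundary.
Truth condition: for no (v,a) with examined(v,a) does vaccinated(v,a) hold.
Restrictor pairs — does the scope hold? (V1,A4):fails  (V1,A7):fails  (V3,A4):fails  (V4,A1):fails  (V4,A6):fails  (V5,A2):fails  (V6,A5):fails
Scope holds for no restrictor pair, so the sentence is true.

True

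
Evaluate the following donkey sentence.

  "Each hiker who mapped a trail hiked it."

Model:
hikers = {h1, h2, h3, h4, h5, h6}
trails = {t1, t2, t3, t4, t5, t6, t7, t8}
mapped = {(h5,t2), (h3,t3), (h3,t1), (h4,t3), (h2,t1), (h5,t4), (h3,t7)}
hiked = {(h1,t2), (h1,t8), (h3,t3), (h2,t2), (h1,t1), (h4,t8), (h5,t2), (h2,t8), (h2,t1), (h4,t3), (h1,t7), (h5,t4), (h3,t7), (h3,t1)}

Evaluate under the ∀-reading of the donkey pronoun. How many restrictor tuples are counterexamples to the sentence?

"it" takes "a trail" as antecedent — a donkey pronoun bound across the clause boundary.
Strong reading: for every (h,t) with mapped(h,t), hiked(h,t).
Restrictor pairs: (h2,t1) ✓  (h3,t1) ✓  (h3,t3) ✓  (h3,t7) ✓  (h4,t3) ✓  (h5,t2) ✓  (h5,t4) ✓
Counterexamples (restrictor pairs failing the scope): 0.

0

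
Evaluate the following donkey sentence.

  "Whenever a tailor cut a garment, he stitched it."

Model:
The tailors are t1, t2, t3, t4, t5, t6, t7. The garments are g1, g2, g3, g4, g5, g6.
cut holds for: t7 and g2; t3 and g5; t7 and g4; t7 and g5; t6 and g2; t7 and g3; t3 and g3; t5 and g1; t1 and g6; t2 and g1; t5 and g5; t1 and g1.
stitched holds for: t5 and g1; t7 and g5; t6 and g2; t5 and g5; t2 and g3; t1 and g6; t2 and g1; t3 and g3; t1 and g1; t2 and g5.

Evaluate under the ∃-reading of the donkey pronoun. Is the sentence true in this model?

True

"it" takes "a garment" as antecedent — a donkey pronoun bound across the clause boundary.
Weak reading: every tailor t with some cut-garment has at least one cut-garment g such that stitched(t,g).
Per tailor: t1:✓  t2:✓  t3:✓  t5:✓  t6:✓  t7:✓
Every tailor in the restrictor has a witness.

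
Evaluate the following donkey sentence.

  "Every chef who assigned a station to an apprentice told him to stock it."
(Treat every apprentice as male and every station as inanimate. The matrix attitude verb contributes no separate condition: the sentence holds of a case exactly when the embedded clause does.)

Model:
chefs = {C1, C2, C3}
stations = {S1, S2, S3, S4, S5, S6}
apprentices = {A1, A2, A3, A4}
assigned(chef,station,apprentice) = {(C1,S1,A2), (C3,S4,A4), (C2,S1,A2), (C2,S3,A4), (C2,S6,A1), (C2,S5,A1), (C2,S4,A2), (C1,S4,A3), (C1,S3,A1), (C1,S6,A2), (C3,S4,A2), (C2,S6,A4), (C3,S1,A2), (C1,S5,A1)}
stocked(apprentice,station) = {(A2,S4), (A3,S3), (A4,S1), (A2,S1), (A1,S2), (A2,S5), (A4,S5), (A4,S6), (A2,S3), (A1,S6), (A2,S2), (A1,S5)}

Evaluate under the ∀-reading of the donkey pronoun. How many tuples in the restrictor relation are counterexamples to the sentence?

"him" takes "an apprentice" as antecedent and "it" takes "a station"; both are donkey pronouns co-varying with the restrictor.
Strong reading: for every (c,s,a) with assigned(c,s,a), stocked(a,s).
Restrictor triples: (C1,S1,A2)→stocked(A2,S1) ✓  (C1,S3,A1)→stocked(A1,S3) ✗  (C1,S4,A3)→stocked(A3,S4) ✗  (C1,S5,A1)→stocked(A1,S5) ✓  (C1,S6,A2)→stocked(A2,S6) ✗  (C2,S1,A2)→stocked(A2,S1) ✓  (C2,S3,A4)→stocked(A4,S3) ✗  (C2,S4,A2)→stocked(A2,S4) ✓  (C2,S5,A1)→stocked(A1,S5) ✓  (C2,S6,A1)→stocked(A1,S6) ✓  (C2,S6,A4)→stocked(A4,S6) ✓  (C3,S1,A2)→stocked(A2,S1) ✓  (C3,S4,A2)→stocked(A2,S4) ✓  (C3,S4,A4)→stocked(A4,S4) ✗
Counterexamples (restrictor triples failing the scope): 5.

5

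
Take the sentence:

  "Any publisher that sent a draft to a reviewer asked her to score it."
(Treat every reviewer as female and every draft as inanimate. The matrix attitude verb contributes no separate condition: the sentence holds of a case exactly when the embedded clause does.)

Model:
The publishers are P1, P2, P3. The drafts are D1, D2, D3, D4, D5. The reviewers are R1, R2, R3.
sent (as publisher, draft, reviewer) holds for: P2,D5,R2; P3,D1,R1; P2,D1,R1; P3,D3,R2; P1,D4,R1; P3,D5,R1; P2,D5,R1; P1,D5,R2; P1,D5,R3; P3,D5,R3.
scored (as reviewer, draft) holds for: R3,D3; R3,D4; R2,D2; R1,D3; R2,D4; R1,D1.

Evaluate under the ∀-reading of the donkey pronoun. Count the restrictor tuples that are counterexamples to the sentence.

"her" takes "a reviewer" as antecedent and "it" takes "a draft"; both are donkey pronouns co-varying with the restrictor.
Strong reading: for every (p,d,r) with sent(p,d,r), scored(r,d).
Restrictor triples: (P1,D4,R1)→scored(R1,D4) ✗  (P1,D5,R2)→scored(R2,D5) ✗  (P1,D5,R3)→scored(R3,D5) ✗  (P2,D1,R1)→scored(R1,D1) ✓  (P2,D5,R1)→scored(R1,D5) ✗  (P2,D5,R2)→scored(R2,D5) ✗  (P3,D1,R1)→scored(R1,D1) ✓  (P3,D3,R2)→scored(R2,D3) ✗  (P3,D5,R1)→scored(R1,D5) ✗  (P3,D5,R3)→scored(R3,D5) ✗
Counterexamples (restrictor triples failing the scope): 8.

8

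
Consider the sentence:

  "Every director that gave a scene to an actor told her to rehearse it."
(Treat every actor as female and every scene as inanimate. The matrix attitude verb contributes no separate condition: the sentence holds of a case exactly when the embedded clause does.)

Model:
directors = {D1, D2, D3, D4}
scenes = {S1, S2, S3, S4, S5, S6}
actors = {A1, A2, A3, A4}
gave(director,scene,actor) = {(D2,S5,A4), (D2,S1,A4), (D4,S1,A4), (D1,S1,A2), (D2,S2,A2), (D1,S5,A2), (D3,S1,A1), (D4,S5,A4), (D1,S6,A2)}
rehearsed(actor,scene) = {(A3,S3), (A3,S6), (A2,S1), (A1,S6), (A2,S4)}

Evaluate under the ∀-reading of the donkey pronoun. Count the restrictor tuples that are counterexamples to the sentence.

"her" takes "an actor" as antecedent and "it" takes "a scene"; both are donkey pronouns co-varying with the restrictor.
Strong reading: for every (d,s,a) with gave(d,s,a), rehearsed(a,s).
Restrictor triples: (D1,S1,A2)→rehearsed(A2,S1) ✓  (D1,S5,A2)→rehearsed(A2,S5) ✗  (D1,S6,A2)→rehearsed(A2,S6) ✗  (D2,S1,A4)→rehearsed(A4,S1) ✗  (D2,S2,A2)→rehearsed(A2,S2) ✗  (D2,S5,A4)→rehearsed(A4,S5) ✗  (D3,S1,A1)→rehearsed(A1,S1) ✗  (D4,S1,A4)→rehearsed(A4,S1) ✗  (D4,S5,A4)→rehearsed(A4,S5) ✗
Counterexamples (restrictor triples failing the scope): 8.

8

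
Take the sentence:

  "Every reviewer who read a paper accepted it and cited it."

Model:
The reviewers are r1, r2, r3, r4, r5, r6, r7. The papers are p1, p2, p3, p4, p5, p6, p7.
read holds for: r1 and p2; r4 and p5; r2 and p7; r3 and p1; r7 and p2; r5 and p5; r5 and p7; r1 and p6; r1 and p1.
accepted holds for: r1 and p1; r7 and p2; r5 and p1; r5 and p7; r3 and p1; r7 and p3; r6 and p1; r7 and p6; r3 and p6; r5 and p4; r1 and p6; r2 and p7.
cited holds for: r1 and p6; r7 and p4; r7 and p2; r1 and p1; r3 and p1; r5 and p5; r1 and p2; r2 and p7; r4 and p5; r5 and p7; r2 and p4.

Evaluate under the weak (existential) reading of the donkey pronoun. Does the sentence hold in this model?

"it" takes "a paper" as antecedent — a donkey pronoun bound across the clause boundary.
Weak reading: every reviewer r with some read-paper has at least one read-paper p such that accepted(r,p) ∧ cited(r,p).
Per reviewer: r1:✓  r2:✓  r3:✓  r4:✗  r5:✓  r7:✓
r4 has no witness among its read-papers.

False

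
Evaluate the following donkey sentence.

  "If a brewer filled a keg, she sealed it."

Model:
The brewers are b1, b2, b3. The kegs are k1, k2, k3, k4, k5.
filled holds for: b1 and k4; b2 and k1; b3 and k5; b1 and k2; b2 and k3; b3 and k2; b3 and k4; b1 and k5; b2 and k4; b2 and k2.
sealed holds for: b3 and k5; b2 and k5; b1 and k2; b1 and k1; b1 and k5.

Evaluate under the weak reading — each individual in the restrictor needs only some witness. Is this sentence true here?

"it" takes "a keg" as antecedent — a donkey pronoun bound across the clause boundary.
Weak reading: every brewer b with some filled-keg has at least one filled-keg k such that sealed(b,k).
Per brewer: b1:✓  b2:✗  b3:✓
b2 has no witness among its filled-kegs.

False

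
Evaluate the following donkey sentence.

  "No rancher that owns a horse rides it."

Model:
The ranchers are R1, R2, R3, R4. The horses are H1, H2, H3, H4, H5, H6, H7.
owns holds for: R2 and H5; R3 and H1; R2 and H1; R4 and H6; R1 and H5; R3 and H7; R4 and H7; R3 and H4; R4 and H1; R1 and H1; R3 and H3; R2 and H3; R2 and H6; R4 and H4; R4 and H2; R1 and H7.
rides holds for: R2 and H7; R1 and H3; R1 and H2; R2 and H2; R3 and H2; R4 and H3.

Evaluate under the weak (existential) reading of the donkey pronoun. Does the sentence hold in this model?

"it" takes "a horse" as antecedent — a donkey pronoun bound across the clause boundary.
Truth condition: for no (r,h) with owns(r,h) does rides(r,h) hold.
Restrictor pairs — does the scope hold? (R1,H1):fails  (R1,H5):fails  (R1,H7):fails  (R2,H1):fails  (R2,H3):fails  (R2,H5):fails  (R2,H6):fails  (R3,H1):fails  (R3,H3):fails  (R3,H4):fails  (R3,H7):fails  (R4,H1):fails  (R4,H2):fails  (R4,H4):fails  (R4,H6):fails  (R4,H7):fails
Scope holds for no restrictor pair, so the sentence is true.

True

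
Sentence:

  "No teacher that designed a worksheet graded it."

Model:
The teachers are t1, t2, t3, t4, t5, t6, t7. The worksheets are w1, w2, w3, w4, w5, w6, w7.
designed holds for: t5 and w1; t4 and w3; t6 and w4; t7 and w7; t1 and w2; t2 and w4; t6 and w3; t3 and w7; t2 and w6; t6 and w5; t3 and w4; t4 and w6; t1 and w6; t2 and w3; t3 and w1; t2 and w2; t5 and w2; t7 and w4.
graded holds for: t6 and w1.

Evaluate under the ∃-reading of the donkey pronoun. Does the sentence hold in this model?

"it" takes "a worksheet" as antecedent — a donkey pronoun bound across the clause boundary.
Truth condition: for no (t,w) with designed(t,w) does graded(t,w) hold.
Restrictor pairs — does the scope hold? (t1,w2):fails  (t1,w6):fails  (t2,w2):fails  (t2,w3):fails  (t2,w4):fails  (t2,w6):fails  (t3,w1):fails  (t3,w4):fails  (t3,w7):fails  (t4,w3):fails  (t4,w6):fails  (t5,w1):fails  (t5,w2):fails  (t6,w3):fails  (t6,w4):fails  (t6,w5):fails  (t7,w4):fails  (t7,w7):fails
Scope holds for no restrictor pair, so the sentence is true.

True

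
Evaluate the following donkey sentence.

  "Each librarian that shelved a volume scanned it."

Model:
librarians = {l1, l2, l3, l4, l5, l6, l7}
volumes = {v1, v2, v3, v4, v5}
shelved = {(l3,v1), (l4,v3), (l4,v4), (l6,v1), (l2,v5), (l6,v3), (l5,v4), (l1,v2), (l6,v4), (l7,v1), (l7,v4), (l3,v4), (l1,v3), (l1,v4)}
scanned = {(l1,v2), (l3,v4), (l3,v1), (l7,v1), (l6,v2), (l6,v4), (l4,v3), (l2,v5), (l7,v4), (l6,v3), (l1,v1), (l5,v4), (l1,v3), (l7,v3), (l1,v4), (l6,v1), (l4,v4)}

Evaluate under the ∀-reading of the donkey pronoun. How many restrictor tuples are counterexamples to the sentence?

"it" takes "a volume" as antecedent — a donkey pronoun bound across the clause boundary.
Strong reading: for every (l,v) with shelved(l,v), scanned(l,v).
Restrictor pairs: (l1,v2) ✓  (l1,v3) ✓  (l1,v4) ✓  (l2,v5) ✓  (l3,v1) ✓  (l3,v4) ✓  (l4,v3) ✓  (l4,v4) ✓  (l5,v4) ✓  (l6,v1) ✓  (l6,v3) ✓  (l6,v4) ✓  (l7,v1) ✓  (l7,v4) ✓
Counterexamples (restrictor pairs failing the scope): 0.

0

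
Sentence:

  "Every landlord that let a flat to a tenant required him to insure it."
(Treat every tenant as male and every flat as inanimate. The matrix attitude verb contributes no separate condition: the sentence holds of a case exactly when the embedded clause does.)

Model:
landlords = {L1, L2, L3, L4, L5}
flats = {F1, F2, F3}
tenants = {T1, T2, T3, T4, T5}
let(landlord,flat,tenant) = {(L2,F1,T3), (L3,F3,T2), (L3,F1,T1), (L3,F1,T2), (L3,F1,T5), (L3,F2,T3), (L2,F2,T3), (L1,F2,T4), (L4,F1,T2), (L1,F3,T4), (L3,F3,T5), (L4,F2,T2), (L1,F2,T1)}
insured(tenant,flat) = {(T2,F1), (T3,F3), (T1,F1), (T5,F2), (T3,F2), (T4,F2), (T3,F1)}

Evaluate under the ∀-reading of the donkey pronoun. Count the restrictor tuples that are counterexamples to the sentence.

"him" takes "a tenant" as antecedent and "it" takes "a flat"; both are donkey pronouns co-varying with the restrictor.
Strong reading: for every (l,f,t) with let(l,f,t), insured(t,f).
Restrictor triples: (L1,F2,T1)→insured(T1,F2) ✗  (L1,F2,T4)→insured(T4,F2) ✓  (L1,F3,T4)→insured(T4,F3) ✗  (L2,F1,T3)→insured(T3,F1) ✓  (L2,F2,T3)→insured(T3,F2) ✓  (L3,F1,T1)→insured(T1,F1) ✓  (L3,F1,T2)→insured(T2,F1) ✓  (L3,F1,T5)→insured(T5,F1) ✗  (L3,F2,T3)→insured(T3,F2) ✓  (L3,F3,T2)→insured(T2,F3) ✗  (L3,F3,T5)→insured(T5,F3) ✗  (L4,F1,T2)→insured(T2,F1) ✓  (L4,F2,T2)→insured(T2,F2) ✗
Counterexamples (restrictor triples failing the scope): 6.

6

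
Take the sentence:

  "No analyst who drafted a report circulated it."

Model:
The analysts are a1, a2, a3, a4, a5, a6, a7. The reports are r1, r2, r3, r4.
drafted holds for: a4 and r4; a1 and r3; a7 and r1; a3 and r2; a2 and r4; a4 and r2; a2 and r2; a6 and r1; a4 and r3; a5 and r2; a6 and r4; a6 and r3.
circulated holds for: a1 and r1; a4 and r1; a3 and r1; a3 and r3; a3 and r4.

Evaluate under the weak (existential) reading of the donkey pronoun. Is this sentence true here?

True

"it" takes "a report" as antecedent — a donkey pronoun bound across the clause boundary.
Truth condition: for no (a,r) with drafted(a,r) does circulated(a,r) hold.
Restrictor pairs — does the scope hold? (a1,r3):fails  (a2,r2):fails  (a2,r4):fails  (a3,r2):fails  (a4,r2):fails  (a4,r3):fails  (a4,r4):fails  (a5,r2):fails  (a6,r1):fails  (a6,r3):fails  (a6,r4):fails  (a7,r1):fails
Scope holds for no restrictor pair, so the sentence is true.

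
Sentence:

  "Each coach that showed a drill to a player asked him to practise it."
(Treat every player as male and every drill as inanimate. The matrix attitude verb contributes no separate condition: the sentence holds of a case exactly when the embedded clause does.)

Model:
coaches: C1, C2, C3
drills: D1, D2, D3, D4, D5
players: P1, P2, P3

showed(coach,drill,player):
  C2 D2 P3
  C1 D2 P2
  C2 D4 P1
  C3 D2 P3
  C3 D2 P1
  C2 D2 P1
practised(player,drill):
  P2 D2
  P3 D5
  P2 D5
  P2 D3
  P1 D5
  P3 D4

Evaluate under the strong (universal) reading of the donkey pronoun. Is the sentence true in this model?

False

"him" takes "a player" as antecedent and "it" takes "a drill"; both are donkey pronouns co-varying with the restrictor.
Strong reading: for every (c,d,p) with showed(c,d,p), practised(p,d).
Restrictor triples: (C1,D2,P2)→practised(P2,D2) ✓  (C2,D2,P1)→practised(P1,D2) ✗  (C2,D2,P3)→practised(P3,D2) ✗  (C2,D4,P1)→practised(P1,D4) ✗  (C3,D2,P1)→practised(P1,D2) ✗  (C3,D2,P3)→practised(P3,D2) ✗
Counterexample: (C2,D2,P1) — practised(P1,D2) does not hold.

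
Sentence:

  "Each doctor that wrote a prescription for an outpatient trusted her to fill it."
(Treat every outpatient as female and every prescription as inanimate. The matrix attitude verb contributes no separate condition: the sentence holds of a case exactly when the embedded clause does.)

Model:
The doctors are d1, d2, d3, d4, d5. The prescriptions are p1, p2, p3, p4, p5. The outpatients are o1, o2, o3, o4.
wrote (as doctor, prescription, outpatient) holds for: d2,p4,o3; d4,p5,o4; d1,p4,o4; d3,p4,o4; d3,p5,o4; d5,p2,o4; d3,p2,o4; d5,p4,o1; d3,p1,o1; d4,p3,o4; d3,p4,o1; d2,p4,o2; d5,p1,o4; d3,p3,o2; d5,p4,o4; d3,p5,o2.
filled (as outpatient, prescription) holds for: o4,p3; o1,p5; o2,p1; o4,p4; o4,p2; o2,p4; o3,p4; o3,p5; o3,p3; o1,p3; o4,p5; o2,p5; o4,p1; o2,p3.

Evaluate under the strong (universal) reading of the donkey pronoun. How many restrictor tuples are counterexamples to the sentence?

3

"her" takes "an outpatient" as antecedent and "it" takes "a prescription"; both are donkey pronouns co-varying with the restrictor.
Strong reading: for every (d,p,o) with wrote(d,p,o), filled(o,p).
Restrictor triples: (d1,p4,o4)→filled(o4,p4) ✓  (d2,p4,o2)→filled(o2,p4) ✓  (d2,p4,o3)→filled(o3,p4) ✓  (d3,p1,o1)→filled(o1,p1) ✗  (d3,p2,o4)→filled(o4,p2) ✓  (d3,p3,o2)→filled(o2,p3) ✓  (d3,p4,o1)→filled(o1,p4) ✗  (d3,p4,o4)→filled(o4,p4) ✓  (d3,p5,o2)→filled(o2,p5) ✓  (d3,p5,o4)→filled(o4,p5) ✓  (d4,p3,o4)→filled(o4,p3) ✓  (d4,p5,o4)→filled(o4,p5) ✓  (d5,p1,o4)→filled(o4,p1) ✓  (d5,p2,o4)→filled(o4,p2) ✓  (d5,p4,o1)→filled(o1,p4) ✗  (d5,p4,o4)→filled(o4,p4) ✓
Counterexamples (restrictor triples failing the scope): 3.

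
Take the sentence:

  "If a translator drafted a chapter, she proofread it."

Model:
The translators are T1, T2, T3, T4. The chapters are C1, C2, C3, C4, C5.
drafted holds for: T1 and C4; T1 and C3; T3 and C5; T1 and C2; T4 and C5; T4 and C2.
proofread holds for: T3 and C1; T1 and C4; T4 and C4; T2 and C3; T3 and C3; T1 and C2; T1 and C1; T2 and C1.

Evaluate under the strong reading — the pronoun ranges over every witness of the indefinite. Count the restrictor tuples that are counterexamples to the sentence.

"it" takes "a chapter" as antecedent — a donkey pronoun bound across the clause boundary.
Strong reading: for every (t,c) with drafted(t,c), proofread(t,c).
Restrictor pairs: (T1,C2) ✓  (T1,C3) ✗  (T1,C4) ✓  (T3,C5) ✗  (T4,C2) ✗  (T4,C5) ✗
Counterexamples (restrictor pairs failing the scope): 4.

4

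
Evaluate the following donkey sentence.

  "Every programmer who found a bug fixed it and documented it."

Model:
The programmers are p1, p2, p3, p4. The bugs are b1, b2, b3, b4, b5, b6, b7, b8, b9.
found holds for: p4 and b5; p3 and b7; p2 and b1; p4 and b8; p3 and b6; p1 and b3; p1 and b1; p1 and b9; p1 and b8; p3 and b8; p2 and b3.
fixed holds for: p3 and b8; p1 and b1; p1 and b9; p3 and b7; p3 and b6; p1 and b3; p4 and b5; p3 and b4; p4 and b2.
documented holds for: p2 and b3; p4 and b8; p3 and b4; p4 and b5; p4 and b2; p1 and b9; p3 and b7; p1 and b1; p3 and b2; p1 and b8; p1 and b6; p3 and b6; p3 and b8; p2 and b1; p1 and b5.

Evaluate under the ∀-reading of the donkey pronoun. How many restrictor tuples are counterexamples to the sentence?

"it" takes "a bug" as antecedent — a donkey pronoun bound across the clause boundary.
Strong reading: for every (p,b) with found(p,b), fixed(p,b) ∧ documented(p,b).
Restrictor pairs: (p1,b1) ✓  (p1,b3) ✗  (p1,b8) ✗  (p1,b9) ✓  (p2,b1) ✗  (p2,b3) ✗  (p3,b6) ✓  (p3,b7) ✓  (p3,b8) ✓  (p4,b5) ✓  (p4,b8) ✗
Counterexamples (restrictor pairs failing the scope): 5.

5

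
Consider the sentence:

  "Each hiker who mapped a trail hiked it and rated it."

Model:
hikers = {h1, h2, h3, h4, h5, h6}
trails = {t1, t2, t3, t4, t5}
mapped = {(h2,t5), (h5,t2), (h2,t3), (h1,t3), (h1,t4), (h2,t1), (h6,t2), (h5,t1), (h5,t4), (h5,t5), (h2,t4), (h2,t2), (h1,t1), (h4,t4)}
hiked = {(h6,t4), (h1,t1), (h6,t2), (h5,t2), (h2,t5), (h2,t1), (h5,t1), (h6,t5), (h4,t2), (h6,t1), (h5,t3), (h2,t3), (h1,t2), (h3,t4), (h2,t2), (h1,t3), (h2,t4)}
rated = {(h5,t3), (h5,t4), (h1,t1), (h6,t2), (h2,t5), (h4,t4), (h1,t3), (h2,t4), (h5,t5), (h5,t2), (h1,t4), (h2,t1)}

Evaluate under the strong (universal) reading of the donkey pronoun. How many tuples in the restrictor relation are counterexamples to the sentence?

7

"it" takes "a trail" as antecedent — a donkey pronoun bound across the clause boundary.
Strong reading: for every (h,t) with mapped(h,t), hiked(h,t) ∧ rated(h,t).
Restrictor pairs: (h1,t1) ✓  (h1,t3) ✓  (h1,t4) ✗  (h2,t1) ✓  (h2,t2) ✗  (h2,t3) ✗  (h2,t4) ✓  (h2,t5) ✓  (h4,t4) ✗  (h5,t1) ✗  (h5,t2) ✓  (h5,t4) ✗  (h5,t5) ✗  (h6,t2) ✓
Counterexamples (restrictor pairs failing the scope): 7.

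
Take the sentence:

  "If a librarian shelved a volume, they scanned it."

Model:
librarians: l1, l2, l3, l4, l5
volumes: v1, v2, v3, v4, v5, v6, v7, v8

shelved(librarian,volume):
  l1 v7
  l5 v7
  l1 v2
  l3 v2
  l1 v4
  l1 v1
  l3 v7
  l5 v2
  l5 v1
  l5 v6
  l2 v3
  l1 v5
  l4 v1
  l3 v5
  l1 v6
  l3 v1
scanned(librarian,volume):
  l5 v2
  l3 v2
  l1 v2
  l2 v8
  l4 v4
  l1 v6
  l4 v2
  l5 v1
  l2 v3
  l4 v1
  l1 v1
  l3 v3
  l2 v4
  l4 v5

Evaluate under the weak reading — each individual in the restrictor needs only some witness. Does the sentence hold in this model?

True

"it" takes "a volume" as antecedent — a donkey pronoun bound across the clause boundary.
Weak reading: every librarian l with some shelved-volume has at least one shelved-volume v such that scanned(l,v).
Per librarian: l1:✓  l2:✓  l3:✓  l4:✓  l5:✓
Every librarian in the restrictor has a witness.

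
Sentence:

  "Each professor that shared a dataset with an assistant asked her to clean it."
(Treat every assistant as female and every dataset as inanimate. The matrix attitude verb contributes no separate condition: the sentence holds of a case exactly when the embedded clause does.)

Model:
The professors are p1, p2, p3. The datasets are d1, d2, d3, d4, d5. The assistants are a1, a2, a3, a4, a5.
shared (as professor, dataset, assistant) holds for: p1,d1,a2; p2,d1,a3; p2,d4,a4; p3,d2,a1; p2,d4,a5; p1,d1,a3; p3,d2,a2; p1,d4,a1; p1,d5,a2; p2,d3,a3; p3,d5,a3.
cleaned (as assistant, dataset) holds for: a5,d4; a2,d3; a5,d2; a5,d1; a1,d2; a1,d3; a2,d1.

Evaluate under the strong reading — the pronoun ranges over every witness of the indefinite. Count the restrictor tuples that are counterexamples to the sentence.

"her" takes "an assistant" as antecedent and "it" takes "a dataset"; both are donkey pronouns co-varying with the restrictor.
Strong reading: for every (p,d,a) with shared(p,d,a), cleaned(a,d).
Restrictor triples: (p1,d1,a2)→cleaned(a2,d1) ✓  (p1,d1,a3)→cleaned(a3,d1) ✗  (p1,d4,a1)→cleaned(a1,d4) ✗  (p1,d5,a2)→cleaned(a2,d5) ✗  (p2,d1,a3)→cleaned(a3,d1) ✗  (p2,d3,a3)→cleaned(a3,d3) ✗  (p2,d4,a4)→cleaned(a4,d4) ✗  (p2,d4,a5)→cleaned(a5,d4) ✓  (p3,d2,a1)→cleaned(a1,d2) ✓  (p3,d2,a2)→cleaned(a2,d2) ✗  (p3,d5,a3)→cleaned(a3,d5) ✗
Counterexamples (restrictor triples failing the scope): 8.

8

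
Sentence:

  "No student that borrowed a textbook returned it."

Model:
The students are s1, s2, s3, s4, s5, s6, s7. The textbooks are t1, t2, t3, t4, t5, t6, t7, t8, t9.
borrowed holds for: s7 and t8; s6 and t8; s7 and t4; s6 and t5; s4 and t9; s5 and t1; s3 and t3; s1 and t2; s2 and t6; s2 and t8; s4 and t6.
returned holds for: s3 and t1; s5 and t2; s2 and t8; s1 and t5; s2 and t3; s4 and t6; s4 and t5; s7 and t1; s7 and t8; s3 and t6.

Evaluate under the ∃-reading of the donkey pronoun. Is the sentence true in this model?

False

"it" takes "a textbook" as antecedent — a donkey pronoun bound across the clause boundary.
Truth condition: for no (s,t) with borrowed(s,t) does returned(s,t) hold.
Restrictor pairs — does the scope hold? (s1,t2):fails  (s2,t6):fails  (s2,t8):holds  (s3,t3):fails  (s4,t6):holds  (s4,t9):fails  (s5,t1):fails  (s6,t5):fails  (s6,t8):fails  (s7,t4):fails  (s7,t8):holds
Scope holds for 3 pair(s), so the sentence is false.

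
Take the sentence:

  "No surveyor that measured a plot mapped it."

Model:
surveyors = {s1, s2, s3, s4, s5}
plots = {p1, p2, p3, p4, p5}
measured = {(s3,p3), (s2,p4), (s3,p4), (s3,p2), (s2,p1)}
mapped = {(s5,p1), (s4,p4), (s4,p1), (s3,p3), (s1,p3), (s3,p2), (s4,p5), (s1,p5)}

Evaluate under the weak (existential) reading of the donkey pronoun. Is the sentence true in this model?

"it" takes "a plot" as antecedent — a donkey pronoun bound across the clause boundary.
Truth condition: for no (s,p) with measured(s,p) does mapped(s,p) hold.
Restrictor pairs — does the scope hold? (s2,p1):fails  (s2,p4):fails  (s3,p2):holds  (s3,p3):holds  (s3,p4):fails
Scope holds for 2 pair(s), so the sentence is false.

False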